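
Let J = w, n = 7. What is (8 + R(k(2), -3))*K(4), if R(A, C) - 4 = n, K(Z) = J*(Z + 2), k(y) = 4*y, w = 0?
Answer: 0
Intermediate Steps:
J = 0
K(Z) = 0 (K(Z) = 0*(Z + 2) = 0*(2 + Z) = 0)
R(A, C) = 11 (R(A, C) = 4 + 7 = 11)
(8 + R(k(2), -3))*K(4) = (8 + 11)*0 = 19*0 = 0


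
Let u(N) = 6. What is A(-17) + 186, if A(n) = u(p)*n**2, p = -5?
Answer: 1920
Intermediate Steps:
A(n) = 6*n**2
A(-17) + 186 = 6*(-17)**2 + 186 = 6*289 + 186 = 1734 + 186 = 1920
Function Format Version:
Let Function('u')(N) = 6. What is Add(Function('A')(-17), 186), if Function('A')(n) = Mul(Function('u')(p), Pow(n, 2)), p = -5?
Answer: 1920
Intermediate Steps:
Function('A')(n) = Mul(6, Pow(n, 2))
Add(Function('A')(-17), 186) = Add(Mul(6, Pow(-17, 2)), 186) = Add(Mul(6, 289), 186) = Add(1734, 186) = 1920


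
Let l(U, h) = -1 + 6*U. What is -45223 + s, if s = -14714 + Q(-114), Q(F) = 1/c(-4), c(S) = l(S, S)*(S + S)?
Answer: -11987399/200 ≈ -59937.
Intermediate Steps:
c(S) = 2*S*(-1 + 6*S) (c(S) = (-1 + 6*S)*(S + S) = (-1 + 6*S)*(2*S) = 2*S*(-1 + 6*S))
Q(F) = 1/200 (Q(F) = 1/(2*(-4)*(-1 + 6*(-4))) = 1/(2*(-4)*(-1 - 24)) = 1/(2*(-4)*(-25)) = 1/200)
s = -2942799/200 (s = -14714 + 1/200 = -2942799/200 ≈ -14714.)
-45223 + s = -45223 - 2942799/200 = -11987399/200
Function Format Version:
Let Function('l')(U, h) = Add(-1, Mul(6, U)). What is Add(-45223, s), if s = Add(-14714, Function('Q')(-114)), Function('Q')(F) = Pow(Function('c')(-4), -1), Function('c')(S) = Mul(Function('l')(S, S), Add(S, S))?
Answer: Rational(-11987399, 200) ≈ -59937.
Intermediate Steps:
Function('c')(S) = Mul(2, S, Add(-1, Mul(6, S))) (Function('c')(S) = Mul(Add(-1, Mul(6, S)), Add(S, S)) = Mul(Add(-1, Mul(6, S)), Mul(2, S)) = Mul(2, S, Add(-1, Mul(6, S))))
Function('Q')(F) = Rational(1, 200) (Function('Q')(F) = Pow(Mul(2, -4, Add(-1, Mul(6, -4))), -1) = Pow(Mul(2, -4, Add(-1, -24)), -1) = Pow(Mul(2, -4, -25), -1) = Pow(200, -1) = Rational(1, 200))
s = Rational(-2942799, 200) (s = Add(-14714, Rational(1, 200)) = Rational(-2942799, 200) ≈ -14714.)
Add(-45223, s) = Add(-45223, Rational(-2942799, 200)) = Rational(-11987399, 200)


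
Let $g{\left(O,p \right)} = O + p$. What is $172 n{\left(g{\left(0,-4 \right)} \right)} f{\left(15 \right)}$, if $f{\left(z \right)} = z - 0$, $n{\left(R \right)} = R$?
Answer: $-10320$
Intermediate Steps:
$f{\left(z \right)} = z$ ($f{\left(z \right)} = z + 0 = z$)
$172 n{\left(g{\left(0,-4 \right)} \right)} f{\left(15 \right)} = 172 \left(0 - 4\right) 15 = 172 \left(-4\right) 15 = \left(-688\right) 15 = -10320$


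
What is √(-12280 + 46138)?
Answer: 9*√418 ≈ 184.01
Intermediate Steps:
√(-12280 + 46138) = √33858 = 9*√418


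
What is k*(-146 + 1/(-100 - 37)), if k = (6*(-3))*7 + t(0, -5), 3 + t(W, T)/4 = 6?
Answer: 2280342/137 ≈ 16645.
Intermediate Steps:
t(W, T) = 12 (t(W, T) = -12 + 4*6 = -12 + 24 = 12)
k = -114 (k = (6*(-3))*7 + 12 = -18*7 + 12 = -126 + 12 = -114)
k*(-146 + 1/(-100 - 37)) = -114*(-146 + 1/(-100 - 37)) = -114*(-146 + 1/(-137)) = -114*(-146 - 1/137) = -114*(-20003/137) = 2280342/137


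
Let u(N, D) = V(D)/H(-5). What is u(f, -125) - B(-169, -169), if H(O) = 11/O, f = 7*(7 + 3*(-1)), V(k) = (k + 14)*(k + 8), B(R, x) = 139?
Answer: -66464/11 ≈ -6042.2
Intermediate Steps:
V(k) = (8 + k)*(14 + k) (V(k) = (14 + k)*(8 + k) = (8 + k)*(14 + k))
f = 28 (f = 7*(7 - 3) = 7*4 = 28)
u(N, D) = -560/11 - 10*D - 5*D²/11 (u(N, D) = (112 + D² + 22*D)/((11/(-5))) = (112 + D² + 22*D)/((11*(-⅕))) = (112 + D² + 22*D)/(-11/5) = (112 + D² + 22*D)*(-5/11) = -560/11 - 10*D - 5*D²/11)
u(f, -125) - B(-169, -169) = (-560/11 - 10*(-125) - 5/11*(-125)²) - 1*139 = (-560/11 + 1250 - 5/11*15625) - 139 = (-560/11 + 1250 - 78125/11) - 139 = -64935/11 - 139 = -66464/11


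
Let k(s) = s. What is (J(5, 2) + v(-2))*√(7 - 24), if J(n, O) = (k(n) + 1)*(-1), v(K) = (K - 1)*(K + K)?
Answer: 6*I*√17 ≈ 24.739*I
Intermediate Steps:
v(K) = 2*K*(-1 + K) (v(K) = (-1 + K)*(2*K) = 2*K*(-1 + K))
J(n, O) = -1 - n (J(n, O) = (n + 1)*(-1) = (1 + n)*(-1) = -1 - n)
(J(5, 2) + v(-2))*√(7 - 24) = ((-1 - 1*5) + 2*(-2)*(-1 - 2))*√(7 - 24) = ((-1 - 5) + 2*(-2)*(-3))*√(-17) = (-6 + 12)*(I*√17) = 6*(I*√17) = 6*I*√17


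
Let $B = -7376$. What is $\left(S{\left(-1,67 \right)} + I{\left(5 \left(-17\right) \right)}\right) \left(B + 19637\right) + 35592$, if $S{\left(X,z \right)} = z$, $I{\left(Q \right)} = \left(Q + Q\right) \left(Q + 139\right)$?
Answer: $-111698901$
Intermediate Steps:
$I{\left(Q \right)} = 2 Q \left(139 + Q\right)$
$\left(S{\left(-1,67 \right)} + I{\left(5 \left(-17\right) \right)}\right) \left(B + 19637\right) + 35592 = \left(67 + 2 \cdot 5 \left(-17\right) \left(139 + 5 \left(-17\right)\right)\right) \left(-7376 + 19637\right) + 35592 = \left(67 + 2 \left(-85\right) \left(139 - 85\right)\right) 12261 + 35592 = \left(67 + 2 \left(-85\right) 54\right) 12261 + 35592 = \left(67 - 9180\right) 12261 + 35592 = \left(-9113\right) 12261 + 35592 = -111734493 + 35592 = -111698901$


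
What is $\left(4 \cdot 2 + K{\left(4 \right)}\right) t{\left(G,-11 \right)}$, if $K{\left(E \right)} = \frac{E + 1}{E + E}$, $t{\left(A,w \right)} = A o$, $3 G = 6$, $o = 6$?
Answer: $\frac{207}{2} \approx 103.5$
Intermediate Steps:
$G = 2$ ($G = \frac{1}{3} \cdot 6 = 2$)
$t{\left(A,w \right)} = 6 A$ ($t{\left(A,w \right)} = A 6 = 6 A$)
$K{\left(E \right)} = \frac{1 + E}{2 E}$
$\left(4 \cdot 2 + K{\left(4 \right)}\right) t{\left(G,-11 \right)} = \left(4 \cdot 2 + \frac{1 + 4}{2 \cdot 4}\right) 6 \cdot 2 = \left(8 + \frac{1}{2} \cdot \frac{1}{4} \cdot 5\right) 12 = \left(8 + \frac{5}{8}\right) 12 = \frac{69}{8} \cdot 12 = \frac{207}{2}$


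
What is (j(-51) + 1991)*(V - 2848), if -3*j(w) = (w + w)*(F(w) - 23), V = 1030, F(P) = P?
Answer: 954450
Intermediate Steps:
j(w) = -2*w*(-23 + w)/3 (j(w) = -(w + w)*(w - 23)/3 = -2*w*(-23 + w)/3)
(j(-51) + 1991)*(V - 2848) = ((2/3)*(-51)*(23 - 1*(-51)) + 1991)*(1030 - 2848) = ((2/3)*(-51)*(23 + 51) + 1991)*(-1818) = ((2/3)*(-51)*74 + 1991)*(-1818) = (-2516 + 1991)*(-1818) = -525*(-1818) = 954450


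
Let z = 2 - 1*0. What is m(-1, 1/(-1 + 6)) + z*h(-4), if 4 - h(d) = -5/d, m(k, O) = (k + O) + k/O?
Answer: -3/10 ≈ -0.30000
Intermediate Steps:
z = 2 (z = 2 + 0 = 2)
m(k, O) = O + k + k/O (m(k, O) = (O + k) + k/O = O + k + k/O)
h(d) = 4 + 5/d (h(d) = 4 - (-5)/d = 4 + 5/d)
m(-1, 1/(-1 + 6)) + z*h(-4) = (1/(-1 + 6) - 1 - 1/(1/(-1 + 6))) + 2*(4 + 5/(-4)) = (1/5 - 1 - 1/(1/5)) + 2*(4 + 5*(-¼)) = (⅕ - 1 - 1/⅕) + 2*(4 - 5/4) = (⅕ - 1 - 1*5) + 2*(11/4) = (⅕ - 1 - 5) + 11/2 = -29/5 + 11/2 = -3/10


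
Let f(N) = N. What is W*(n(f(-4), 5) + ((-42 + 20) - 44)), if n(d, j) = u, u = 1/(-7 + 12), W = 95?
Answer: -6251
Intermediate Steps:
u = 1/5 ≈ 0.20000
n(d, j) = 1/5
W*(n(f(-4), 5) + ((-42 + 20) - 44)) = 95*(1/5 + ((-42 + 20) - 44)) = 95*(1/5 + (-22 - 44)) = 95*(1/5 - 66) = 95*(-329/5) = -6251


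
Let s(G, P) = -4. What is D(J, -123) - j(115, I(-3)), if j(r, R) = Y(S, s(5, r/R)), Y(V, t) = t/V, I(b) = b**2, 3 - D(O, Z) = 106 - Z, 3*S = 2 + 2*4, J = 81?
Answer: -1124/5 ≈ -224.80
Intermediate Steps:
S = 10/3 (S = (2 + 2*4)/3 = (2 + 8)/3 = (1/3)*10 = 10/3 ≈ 3.3333)
D(O, Z) = -103 + Z (D(O, Z) = 3 - (106 - Z) = 3 + (-106 + Z) = -103 + Z)
j(r, R) = -6/5 (j(r, R) = -4/10/3 = -4*3/10 = -6/5)
D(J, -123) - j(115, I(-3)) = (-103 - 123) - 1*(-6/5) = -226 + 6/5 = -1124/5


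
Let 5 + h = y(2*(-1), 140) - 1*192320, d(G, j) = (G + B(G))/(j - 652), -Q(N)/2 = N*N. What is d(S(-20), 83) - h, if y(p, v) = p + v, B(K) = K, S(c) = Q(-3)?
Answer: 109354439/569 ≈ 1.9219e+5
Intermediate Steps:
Q(N) = -2*N² (Q(N) = -2*N*N = -2*N²)
S(c) = -18 (S(c) = -2*(-3)² = -2*9 = -18)
d(G, j) = 2*G/(-652 + j) (d(G, j) = (G + G)/(j - 652) = (2*G)/(-652 + j) = 2*G/(-652 + j))
h = -192187 (h = -5 + ((2*(-1) + 140) - 1*192320) = -5 + ((-2 + 140) - 192320) = -5 + (138 - 192320) = -5 - 192182 = -192187)
d(S(-20), 83) - h = 2*(-18)/(-652 + 83) - 1*(-192187) = 2*(-18)/(-569) + 192187 = 2*(-18)*(-1/569) + 192187 = 36/569 + 192187 = 109354439/569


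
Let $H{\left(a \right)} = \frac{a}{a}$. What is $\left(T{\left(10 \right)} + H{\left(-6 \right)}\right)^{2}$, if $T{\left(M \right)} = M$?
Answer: $121$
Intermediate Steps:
$H{\left(a \right)} = 1$
$\left(T{\left(10 \right)} + H{\left(-6 \right)}\right)^{2} = \left(10 + 1\right)^{2} = 11^{2} = 121$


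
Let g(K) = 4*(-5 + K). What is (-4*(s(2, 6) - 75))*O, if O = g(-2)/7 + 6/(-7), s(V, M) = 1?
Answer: -10064/7 ≈ -1437.7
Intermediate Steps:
g(K) = -20 + 4*K
O = -34/7 (O = (-20 + 4*(-2))/7 + 6/(-7) = (-20 - 8)*(⅐) + 6*(-⅐) = -28*⅐ - 6/7 = -4 - 6/7 = -34/7 ≈ -4.8571)
(-4*(s(2, 6) - 75))*O = -4*(1 - 75)*(-34/7) = -4*(-74)*(-34/7) = 296*(-34/7) = -10064/7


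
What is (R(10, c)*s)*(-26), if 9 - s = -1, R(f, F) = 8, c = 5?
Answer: -2080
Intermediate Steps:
s = 10 (s = 9 - 1*(-1) = 9 + 1 = 10)
(R(10, c)*s)*(-26) = (8*10)*(-26) = 80*(-26) = -2080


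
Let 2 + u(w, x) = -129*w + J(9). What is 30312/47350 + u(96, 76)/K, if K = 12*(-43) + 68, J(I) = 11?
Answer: 299768013/10606400 ≈ 28.263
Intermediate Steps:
u(w, x) = 9 - 129*w (u(w, x) = -2 + (-129*w + 11) = -2 + (11 - 129*w) = 9 - 129*w)
K = -448 (K = -516 + 68 = -448)
30312/47350 + u(96, 76)/K = 30312/47350 + (9 - 129*96)/(-448) = 30312*(1/47350) + (9 - 12384)*(-1/448) = 15156/23675 - 12375*(-1/448) = 15156/23675 + 12375/448 = 299768013/10606400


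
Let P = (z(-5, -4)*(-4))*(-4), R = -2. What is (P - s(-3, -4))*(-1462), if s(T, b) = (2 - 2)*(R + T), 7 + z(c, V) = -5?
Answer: 280704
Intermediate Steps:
z(c, V) = -12 (z(c, V) = -7 - 5 = -12)
s(T, b) = 0 (s(T, b) = (2 - 2)*(-2 + T) = 0*(-2 + T) = 0)
P = -192 (P = -12*(-4)*(-4) = 48*(-4) = -192)
(P - s(-3, -4))*(-1462) = (-192 - 1*0)*(-1462) = (-192 + 0)*(-1462) = -192*(-1462) = 280704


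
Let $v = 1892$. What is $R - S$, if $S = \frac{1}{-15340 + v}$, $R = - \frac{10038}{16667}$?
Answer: $- \frac{19282051}{32019688} \approx -0.60219$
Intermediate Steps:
$R = - \frac{1434}{2381}$ ($R = \left(-10038\right) \frac{1}{16667} = - \frac{1434}{2381} \approx -0.60227$)
$S = - \frac{1}{13448}$ ($S = \frac{1}{-15340 + 1892} = \frac{1}{-13448} = - \frac{1}{13448} \approx -7.4361 \cdot 10^{-5}$)
$R - S = - \frac{1434}{2381} - - \frac{1}{13448} = - \frac{1434}{2381} + \frac{1}{13448} = - \frac{19282051}{32019688}$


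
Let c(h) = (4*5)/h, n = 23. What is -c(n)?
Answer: -20/23 ≈ -0.86957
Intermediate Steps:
c(h) = 20/h
-c(n) = -20/23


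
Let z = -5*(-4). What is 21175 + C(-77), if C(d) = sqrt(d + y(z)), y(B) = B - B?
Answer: 21175 + I*sqrt(77) ≈ 21175.0 + 8.775*I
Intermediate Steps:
z = 20
y(B) = 0
C(d) = sqrt(d) (C(d) = sqrt(d + 0) = sqrt(d))
21175 + C(-77) = 21175 + sqrt(-77) = 21175 + I*sqrt(77)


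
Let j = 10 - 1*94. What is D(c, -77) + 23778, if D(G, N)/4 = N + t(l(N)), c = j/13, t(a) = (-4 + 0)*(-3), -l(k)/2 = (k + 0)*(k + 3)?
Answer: 23518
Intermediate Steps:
j = -84 (j = 10 - 94 = -84)
l(k) = -2*k*(3 + k) (l(k) = -2*(k + 0)*(k + 3) = -2*k*(3 + k))
t(a) = 12 (t(a) = -4*(-3) = 12)
c = -84/13 ≈ -6.4615
D(G, N) = 48 + 4*N (D(G, N) = 4*(N + 12) = 4*(12 + N) = 48 + 4*N)
D(c, -77) + 23778 = (48 + 4*(-77)) + 23778 = (48 - 308) + 23778 = -260 + 23778 = 23518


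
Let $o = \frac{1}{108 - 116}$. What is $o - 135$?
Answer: $- \frac{1081}{8} \approx -135.13$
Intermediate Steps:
$o = - \frac{1}{8}$ ($o = \frac{1}{-8} = - \frac{1}{8} \approx -0.125$)
$o - 135 = - \frac{1}{8} - 135 = - \frac{1081}{8}$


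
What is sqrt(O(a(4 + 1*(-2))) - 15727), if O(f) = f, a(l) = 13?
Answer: 9*I*sqrt(194) ≈ 125.36*I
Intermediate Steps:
sqrt(O(a(4 + 1*(-2))) - 15727) = sqrt(13 - 15727) = sqrt(-15714) = 9*I*sqrt(194)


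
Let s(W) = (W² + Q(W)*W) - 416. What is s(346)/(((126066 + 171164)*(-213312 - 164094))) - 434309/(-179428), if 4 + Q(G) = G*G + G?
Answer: 4059311575076743/1677298706330220 ≈ 2.4201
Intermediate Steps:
Q(G) = -4 + G + G² (Q(G) = -4 + (G*G + G) = -4 + (G² + G) = -4 + (G + G²) = -4 + G + G²)
s(W) = -416 + W² + W*(-4 + W + W²) (s(W) = (W² + (-4 + W + W²)*W) - 416 = (W² + W*(-4 + W + W²)) - 416 = -416 + W² + W*(-4 + W + W²))
s(346)/(((126066 + 171164)*(-213312 - 164094))) - 434309/(-179428) = (-416 + 346² + 346*(-4 + 346 + 346²))/(((126066 + 171164)*(-213312 - 164094))) - 434309/(-179428) = (-416 + 119716 + 346*(-4 + 346 + 119716))/((297230*(-377406))) - 434309*(-1/179428) = (-416 + 119716 + 346*120058)/(-112176385380) + 434309/179428 = (-416 + 119716 + 41540068)*(-1/112176385380) + 434309/179428 = 41659368*(-1/112176385380) + 434309/179428 = -3471614/9348032115 + 434309/179428 = 4059311575076743/1677298706330220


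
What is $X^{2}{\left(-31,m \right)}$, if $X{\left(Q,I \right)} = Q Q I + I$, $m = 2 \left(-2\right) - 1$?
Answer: $23136100$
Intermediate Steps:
$m = -5$ ($m = -4 - 1 = -5$)
$X{\left(Q,I \right)} = I + I Q^{2}$ ($X{\left(Q,I \right)} = Q^{2} I + I = I Q^{2} + I = I + I Q^{2}$)
$X^{2}{\left(-31,m \right)} = \left(- 5 \left(1 + \left(-31\right)^{2}\right)\right)^{2} = \left(- 5 \left(1 + 961\right)\right)^{2} = \left(\left(-5\right) 962\right)^{2} = \left(-4810\right)^{2} = 23136100$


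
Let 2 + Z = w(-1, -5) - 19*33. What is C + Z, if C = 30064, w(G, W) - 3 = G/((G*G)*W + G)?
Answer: 176629/6 ≈ 29438.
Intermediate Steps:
w(G, W) = 3 + G/(G + W*G²) (w(G, W) = 3 + G/((G*G)*W + G) = 3 + G/(G²*W + G) = 3 + G/(W*G² + G) = 3 + G/(G + W*G²))
Z = -3755/6 (Z = -2 + ((4 + 3*(-1)*(-5))/(1 - 1*(-5)) - 19*33) = -2 + ((4 + 15)/(1 + 5) - 627) = -2 + (19/6 - 627) = -2 - 3743/6 = -3755/6 ≈ -625.83)
C + Z = 30064 - 3755/6 = 176629/6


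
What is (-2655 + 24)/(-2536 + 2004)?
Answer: 2631/532 ≈ 4.9455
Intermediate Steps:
(-2655 + 24)/(-2536 + 2004) = -2631/(-532) = -2631*(-1/532) = 2631/532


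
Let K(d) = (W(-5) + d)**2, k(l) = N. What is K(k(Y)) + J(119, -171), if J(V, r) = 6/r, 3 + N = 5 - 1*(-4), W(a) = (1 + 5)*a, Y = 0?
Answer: 32830/57 ≈ 575.96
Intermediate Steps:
W(a) = 6*a
N = 6 (N = -3 + (5 - 1*(-4)) = -3 + (5 + 4) = -3 + 9 = 6)
k(l) = 6
K(d) = (-30 + d)**2 (K(d) = (6*(-5) + d)**2 = (-30 + d)**2)
K(k(Y)) + J(119, -171) = (-30 + 6)**2 + 6/(-171) = (-24)**2 + 6*(-1/171) = 576 - 2/57 = 32830/57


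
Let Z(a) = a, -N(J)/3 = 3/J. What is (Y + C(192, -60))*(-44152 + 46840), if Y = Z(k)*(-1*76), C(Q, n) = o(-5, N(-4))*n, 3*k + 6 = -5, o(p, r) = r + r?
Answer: 23296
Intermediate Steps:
N(J) = -9/J
o(p, r) = 2*r
k = -11/3 (k = -2 + (1/3)*(-5) = -2 - 5/3 = -11/3 ≈ -3.6667)
C(Q, n) = 9*n/2 (C(Q, n) = (2*(-9/(-4)))*n = (2*(-9*(-1/4)))*n = (2*(9/4))*n = 9*n/2)
Y = 836/3 (Y = -(-11)*76/3 = -11/3*(-76) = 836/3 ≈ 278.67)
(Y + C(192, -60))*(-44152 + 46840) = (836/3 + (9/2)*(-60))*(-44152 + 46840) = (836/3 - 270)*2688 = (26/3)*2688 = 23296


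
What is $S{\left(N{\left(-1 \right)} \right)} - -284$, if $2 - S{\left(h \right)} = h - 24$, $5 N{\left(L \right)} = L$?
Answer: $\frac{1551}{5} \approx 310.2$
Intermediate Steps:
$N{\left(L \right)} = \frac{L}{5}$
$S{\left(h \right)} = 26 - h$ ($S{\left(h \right)} = 2 - \left(h - 24\right) = 2 - \left(-24 + h\right) = 26 - h$)
$S{\left(N{\left(-1 \right)} \right)} - -284 = \left(26 - \frac{1}{5} \left(-1\right)\right) - -284 = \left(26 - - \frac{1}{5}\right) + 284 = \left(26 + \frac{1}{5}\right) + 284 = \frac{131}{5} + 284 = \frac{1551}{5}$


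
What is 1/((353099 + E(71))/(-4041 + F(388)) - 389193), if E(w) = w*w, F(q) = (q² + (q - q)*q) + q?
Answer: -146891/57168590823 ≈ -2.5694e-6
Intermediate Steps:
F(q) = q + q² (F(q) = (q² + 0*q) + q = (q² + 0) + q = q² + q = q + q²)
E(w) = w²
1/((353099 + E(71))/(-4041 + F(388)) - 389193) = 1/((353099 + 71²)/(-4041 + 388*(1 + 388)) - 389193) = 1/((353099 + 5041)/(-4041 + 388*389) - 389193) = 1/(358140/(-4041 + 150932) - 389193) = 1/(358140/146891 - 389193) = 1/(-57168590823/146891) = -146891/57168590823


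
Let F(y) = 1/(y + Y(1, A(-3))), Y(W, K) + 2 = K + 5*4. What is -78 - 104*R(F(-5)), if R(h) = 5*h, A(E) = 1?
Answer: -806/7 ≈ -115.14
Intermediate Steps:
Y(W, K) = 18 + K (Y(W, K) = -2 + (K + 5*4) = -2 + (K + 20) = -2 + (20 + K) = 18 + K)
F(y) = 1/(19 + y) (F(y) = 1/(y + (18 + 1)) = 1/(y + 19) = 1/(19 + y))
-78 - 104*R(F(-5)) = -78 - 520/(19 - 5) = -78 - 520/14 = -78 - 104*5/14 = -78 - 260/7 = -806/7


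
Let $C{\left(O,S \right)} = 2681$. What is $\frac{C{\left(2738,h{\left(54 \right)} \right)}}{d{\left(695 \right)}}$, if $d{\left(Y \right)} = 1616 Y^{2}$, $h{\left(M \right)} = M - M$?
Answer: $\frac{2681}{780568400} \approx 3.4347 \cdot 10^{-6}$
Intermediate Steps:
$h{\left(M \right)} = 0$
$\frac{C{\left(2738,h{\left(54 \right)} \right)}}{d{\left(695 \right)}} = \frac{2681}{1616 \cdot 695^{2}} = \frac{2681}{1616 \cdot 483025} = \frac{2681}{780568400}$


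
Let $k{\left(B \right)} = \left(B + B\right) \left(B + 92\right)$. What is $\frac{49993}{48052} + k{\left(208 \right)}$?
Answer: $\frac{5996939593}{48052} \approx 1.248 \cdot 10^{5}$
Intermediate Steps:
$k{\left(B \right)} = 2 B \left(92 + B\right)$
$\frac{49993}{48052} + k{\left(208 \right)} = \frac{49993}{48052} + 2 \cdot 208 \left(92 + 208\right) = 49993 \cdot \frac{1}{48052} + 2 \cdot 208 \cdot 300 = \frac{49993}{48052} + 124800 = \frac{5996939593}{48052}$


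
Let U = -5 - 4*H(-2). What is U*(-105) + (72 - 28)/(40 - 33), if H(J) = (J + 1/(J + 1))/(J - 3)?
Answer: 5483/7 ≈ 783.29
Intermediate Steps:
H(J) = (J + 1/(1 + J))/(-3 + J)
U = -37/5 (U = -5 - 4*(1 - 2 + (-2)²)/(-3 + (-2)² - 2*(-2)) = -5 - 4*(1 - 2 + 4)/(-3 + 4 + 4) = -5 - 4*3/5 = -5 - 4*⅗ = -5 - 12/5 = -37/5 ≈ -7.4000)
U*(-105) + (72 - 28)/(40 - 33) = -37/5*(-105) + (72 - 28)/(40 - 33) = 777 + 44/7 = 5483/7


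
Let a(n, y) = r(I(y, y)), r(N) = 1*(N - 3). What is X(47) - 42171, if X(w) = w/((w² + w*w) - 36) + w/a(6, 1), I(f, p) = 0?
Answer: -554585779/13146 ≈ -42187.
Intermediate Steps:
r(N) = -3 + N (r(N) = 1*(-3 + N) = -3 + N)
a(n, y) = -3 (a(n, y) = -3 + 0 = -3)
X(w) = -w/3 + w/(-36 + 2*w²) (X(w) = w/((w² + w*w) - 36) + w/(-3) = w/((w² + w²) - 36) + w*(-⅓) = w/(2*w² - 36) - w/3 = w/(-36 + 2*w²) - w/3 = -w/3 + w/(-36 + 2*w²))
X(47) - 42171 = (⅙)*47*(39 - 2*47²)/(-18 + 47²) - 42171 = (⅙)*47*(39 - 2*2209)/(-18 + 2209) - 42171 = (⅙)*47*(39 - 4418)/2191 - 42171 = (⅙)*47*(1/2191)*(-4379) - 42171 = -205813/13146 - 42171 = -554585779/13146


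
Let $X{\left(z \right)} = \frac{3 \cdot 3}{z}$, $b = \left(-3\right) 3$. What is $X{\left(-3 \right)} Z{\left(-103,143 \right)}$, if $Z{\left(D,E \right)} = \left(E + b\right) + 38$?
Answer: $-516$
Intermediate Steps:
$b = -9$
$X{\left(z \right)} = \frac{9}{z}$
$Z{\left(D,E \right)} = 29 + E$ ($Z{\left(D,E \right)} = \left(E - 9\right) + 38 = \left(-9 + E\right) + 38 = 29 + E$)
$X{\left(-3 \right)} Z{\left(-103,143 \right)} = \frac{9}{-3} \left(29 + 143\right) = 9 \left(- \frac{1}{3}\right) 172 = \left(-3\right) 172 = -516$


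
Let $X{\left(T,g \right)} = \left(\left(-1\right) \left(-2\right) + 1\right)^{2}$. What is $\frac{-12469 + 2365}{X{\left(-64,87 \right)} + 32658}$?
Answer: $- \frac{3368}{10889} \approx -0.3093$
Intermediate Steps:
$X{\left(T,g \right)} = 9$ ($X{\left(T,g \right)} = \left(2 + 1\right)^{2} = 3^{2} = 9$)
$\frac{-12469 + 2365}{X{\left(-64,87 \right)} + 32658} = \frac{-12469 + 2365}{9 + 32658} = - \frac{10104}{32667} = \left(-10104\right) \frac{1}{32667} = - \frac{3368}{10889}$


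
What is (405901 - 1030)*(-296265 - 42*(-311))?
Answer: -114660681813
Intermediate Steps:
(405901 - 1030)*(-296265 - 42*(-311)) = 404871*(-296265 + 13062) = 404871*(-283203) = -114660681813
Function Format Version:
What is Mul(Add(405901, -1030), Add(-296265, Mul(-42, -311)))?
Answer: -114660681813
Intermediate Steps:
Mul(Add(405901, -1030), Add(-296265, Mul(-42, -311))) = Mul(404871, Add(-296265, 13062)) = Mul(404871, -283203) = -114660681813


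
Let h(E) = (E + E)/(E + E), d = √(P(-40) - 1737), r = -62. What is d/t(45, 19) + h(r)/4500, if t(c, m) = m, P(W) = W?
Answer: 1/4500 + I*√1777/19 ≈ 0.00022222 + 2.2187*I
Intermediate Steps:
d = I*√1777 (d = √(-40 - 1737) = √(-1777) = I*√1777 ≈ 42.154*I)
h(E) = 1 (h(E) = (2*E)/((2*E)) = (2*E)*(1/(2*E)) = 1)
d/t(45, 19) + h(r)/4500 = (I*√1777)/19 + 1/4500 = (I*√1777)*(1/19) + 1*(1/4500) = I*√1777/19 + 1/4500 = 1/4500 + I*√1777/19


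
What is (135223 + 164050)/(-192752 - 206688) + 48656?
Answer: 19434853367/399440 ≈ 48655.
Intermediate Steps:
(135223 + 164050)/(-192752 - 206688) + 48656 = 299273/(-399440) + 48656 = 299273*(-1/399440) + 48656 = -299273/399440 + 48656 = 19434853367/399440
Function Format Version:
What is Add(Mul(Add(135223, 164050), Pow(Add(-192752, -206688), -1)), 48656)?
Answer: Rational(19434853367, 399440) ≈ 48655.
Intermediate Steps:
Add(Mul(Add(135223, 164050), Pow(Add(-192752, -206688), -1)), 48656) = Add(Mul(299273, Pow(-399440, -1)), 48656) = Add(Mul(299273, Rational(-1, 399440)), 48656) = Add(Rational(-299273, 399440), 48656) = Rational(19434853367, 399440)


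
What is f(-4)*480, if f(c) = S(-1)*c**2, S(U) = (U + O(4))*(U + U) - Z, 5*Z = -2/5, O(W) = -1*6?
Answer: 540672/5 ≈ 1.0813e+5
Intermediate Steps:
O(W) = -6
Z = -2/25 (Z = (-2/5)/5 = (-2*1/5)/5 = (1/5)*(-2/5) = -2/25 ≈ -0.080000)
S(U) = 2/25 + 2*U*(-6 + U) (S(U) = (U - 6)*(U + U) - 1*(-2/25) = (-6 + U)*(2*U) + 2/25 = 2*U*(-6 + U) + 2/25 = 2/25 + 2*U*(-6 + U))
f(c) = 352*c**2/25 (f(c) = (2/25 - 12*(-1) + 2*(-1)**2)*c**2 = (2/25 + 12 + 2*1)*c**2 = (2/25 + 12 + 2)*c**2 = 352*c**2/25)
f(-4)*480 = ((352/25)*(-4)**2)*480 = ((352/25)*16)*480 = (5632/25)*480 = 540672/5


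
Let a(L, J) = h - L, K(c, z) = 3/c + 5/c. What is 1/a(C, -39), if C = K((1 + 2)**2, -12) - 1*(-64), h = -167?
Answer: -9/2087 ≈ -0.0043124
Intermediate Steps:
K(c, z) = 8/c
C = 584/9 (C = 8/((1 + 2)**2) - 1*(-64) = 8/(3**2) + 64 = 8/9 + 64 = 584/9 ≈ 64.889)
a(L, J) = -167 - L
1/a(C, -39) = 1/(-167 - 1*584/9) = 1/(-167 - 584/9) = 1/(-2087/9) = -9/2087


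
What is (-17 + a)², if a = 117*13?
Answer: 2262016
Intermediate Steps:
a = 1521
(-17 + a)² = (-17 + 1521)² = 1504² = 2262016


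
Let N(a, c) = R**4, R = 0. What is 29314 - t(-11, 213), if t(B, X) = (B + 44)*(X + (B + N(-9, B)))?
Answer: 22648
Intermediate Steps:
N(a, c) = 0 (N(a, c) = 0**4 = 0)
t(B, X) = (44 + B)*(B + X) (t(B, X) = (B + 44)*(X + (B + 0)) = (44 + B)*(X + B) = (44 + B)*(B + X))
29314 - t(-11, 213) = 29314 - ((-11)**2 + 44*(-11) + 44*213 - 11*213) = 29314 - (121 - 484 + 9372 - 2343) = 29314 - 1*6666 = 29314 - 6666 = 22648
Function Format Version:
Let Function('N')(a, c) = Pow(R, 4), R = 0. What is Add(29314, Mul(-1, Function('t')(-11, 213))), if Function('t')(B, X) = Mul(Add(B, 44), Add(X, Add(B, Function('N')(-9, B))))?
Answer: 22648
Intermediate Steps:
Function('N')(a, c) = 0 (Function('N')(a, c) = Pow(0, 4) = 0)
Function('t')(B, X) = Mul(Add(44, B), Add(B, X)) (Function('t')(B, X) = Mul(Add(B, 44), Add(X, Add(B, 0))) = Mul(Add(44, B), Add(X, B)) = Mul(Add(44, B), Add(B, X)))
Add(29314, Mul(-1, Function('t')(-11, 213))) = Add(29314, Mul(-1, Add(Pow(-11, 2), Mul(44, -11), Mul(44, 213), Mul(-11, 213)))) = Add(29314, Mul(-1, Add(121, -484, 9372, -2343))) = Add(29314, Mul(-1, 6666)) = Add(29314, -6666) = 22648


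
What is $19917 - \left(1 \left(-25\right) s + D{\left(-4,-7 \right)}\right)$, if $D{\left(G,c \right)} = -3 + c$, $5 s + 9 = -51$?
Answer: $19627$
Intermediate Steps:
$s = -12$ ($s = - \frac{9}{5} + \frac{1}{5} \left(-51\right) = - \frac{9}{5} - \frac{51}{5} = -12$)
$19917 - \left(1 \left(-25\right) s + D{\left(-4,-7 \right)}\right) = 19917 - \left(1 \left(-25\right) \left(-12\right) - 10\right) = 19917 - \left(\left(-25\right) \left(-12\right) - 10\right) = 19917 - \left(300 - 10\right) = 19917 - 290 = 19627$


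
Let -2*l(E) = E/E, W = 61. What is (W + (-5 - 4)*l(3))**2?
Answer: 17161/4 ≈ 4290.3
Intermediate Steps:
l(E) = -1/2 (l(E) = -E/(2*E) = -1/2*1 = -1/2)
(W + (-5 - 4)*l(3))**2 = (61 + (-5 - 4)*(-1/2))**2 = (61 - 9*(-1/2))**2 = (61 + 9/2)**2 = (131/2)**2 = 17161/4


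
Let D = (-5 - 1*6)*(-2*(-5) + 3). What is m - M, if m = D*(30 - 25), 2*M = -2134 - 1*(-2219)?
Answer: -1515/2 ≈ -757.50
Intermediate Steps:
M = 85/2 (M = (-2134 - 1*(-2219))/2 = (-2134 + 2219)/2 = (½)*85 = 85/2 ≈ 42.500)
D = -143 (D = (-5 - 6)*(10 + 3) = -11*13 = -143)
m = -715 (m = -143*(30 - 25) = -143*5 = -715)
m - M = -715 - 1*85/2 = -715 - 85/2 = -1515/2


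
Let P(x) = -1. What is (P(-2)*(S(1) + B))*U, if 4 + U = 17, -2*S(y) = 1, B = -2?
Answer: 65/2 ≈ 32.500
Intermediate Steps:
S(y) = -1/2 (S(y) = -1/2*1 = -1/2)
U = 13 (U = -4 + 17 = 13)
(P(-2)*(S(1) + B))*U = -(-1/2 - 2)*13 = -1*(-5/2)*13 = (5/2)*13 = 65/2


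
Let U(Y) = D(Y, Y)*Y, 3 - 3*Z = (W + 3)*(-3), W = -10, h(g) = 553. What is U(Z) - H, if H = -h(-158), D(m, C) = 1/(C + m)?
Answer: 1107/2 ≈ 553.50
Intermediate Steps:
H = -553 (H = -1*553 = -553)
Z = -6 (Z = 1 - (-10 + 3)*(-3)/3 = 1 - (-7)*(-3)/3 = 1 - 1/3*21 = 1 - 7 = -6)
U(Y) = 1/2 (U(Y) = Y/(Y + Y) = Y/((2*Y)) = (1/(2*Y))*Y = 1/2)
U(Z) - H = 1/2 - 1*(-553) = 1/2 + 553 = 1107/2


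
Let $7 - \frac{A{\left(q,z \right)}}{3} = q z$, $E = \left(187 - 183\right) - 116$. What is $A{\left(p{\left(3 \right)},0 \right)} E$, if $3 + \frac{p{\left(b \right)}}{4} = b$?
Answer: $-2352$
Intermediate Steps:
$p{\left(b \right)} = -12 + 4 b$
$E = -112$ ($E = 4 - 116 = -112$)
$A{\left(q,z \right)} = 21 - 3 q z$
$A{\left(p{\left(3 \right)},0 \right)} E = \left(21 - 3 \left(-12 + 4 \cdot 3\right) 0\right) \left(-112\right) = \left(21 - 3 \left(-12 + 12\right) 0\right) \left(-112\right) = \left(21 - 0 \cdot 0\right) \left(-112\right) = \left(21 + 0\right) \left(-112\right) = 21 \left(-112\right) = -2352$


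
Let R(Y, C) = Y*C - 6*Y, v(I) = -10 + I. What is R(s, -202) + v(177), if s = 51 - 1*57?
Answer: 1415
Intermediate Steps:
s = -6 (s = 51 - 57 = -6)
R(Y, C) = -6*Y + C*Y (R(Y, C) = C*Y - 6*Y = -6*Y + C*Y)
R(s, -202) + v(177) = -6*(-6 - 202) + (-10 + 177) = -6*(-208) + 167 = 1248 + 167 = 1415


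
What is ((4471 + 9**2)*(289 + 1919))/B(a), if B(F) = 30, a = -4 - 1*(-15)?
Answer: 1675136/5 ≈ 3.3503e+5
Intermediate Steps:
a = 11 (a = -4 + 15 = 11)
((4471 + 9**2)*(289 + 1919))/B(a) = ((4471 + 9**2)*(289 + 1919))/30 = ((4471 + 81)*2208)*(1/30) = (4552*2208)*(1/30) = 10050816*(1/30) = 1675136/5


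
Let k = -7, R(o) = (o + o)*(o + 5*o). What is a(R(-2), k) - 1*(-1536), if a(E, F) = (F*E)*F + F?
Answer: 3881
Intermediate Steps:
R(o) = 12*o² (R(o) = (2*o)*(6*o) = 12*o²)
a(E, F) = F + E*F² (a(E, F) = (E*F)*F + F = E*F² + F = F + E*F²)
a(R(-2), k) - 1*(-1536) = -7*(1 + (12*(-2)²)*(-7)) - 1*(-1536) = -7*(1 + (12*4)*(-7)) + 1536 = -7*(1 + 48*(-7)) + 1536 = -7*(1 - 336) + 1536 = -7*(-335) + 1536 = 2345 + 1536 = 3881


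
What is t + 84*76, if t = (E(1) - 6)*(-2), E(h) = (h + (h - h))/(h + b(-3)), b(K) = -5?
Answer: 12793/2 ≈ 6396.5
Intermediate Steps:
E(h) = h/(-5 + h) (E(h) = (h + (h - h))/(h - 5) = (h + 0)/(-5 + h) = h/(-5 + h))
t = 25/2 (t = (1/(-5 + 1) - 6)*(-2) = (1/(-4) - 6)*(-2) = (1*(-¼) - 6)*(-2) = (-¼ - 6)*(-2) = -25/4*(-2) = 25/2 ≈ 12.500)
t + 84*76 = 25/2 + 84*76 = 25/2 + 6384 = 12793/2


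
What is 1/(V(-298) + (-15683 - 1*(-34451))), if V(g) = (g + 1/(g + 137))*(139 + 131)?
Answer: -161/9932682 ≈ -1.6209e-5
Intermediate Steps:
V(g) = 270*g + 270/(137 + g) (V(g) = (g + 1/(137 + g))*270 = 270*g + 270/(137 + g))
1/(V(-298) + (-15683 - 1*(-34451))) = 1/(270*(1 + (-298)² + 137*(-298))/(137 - 298) + (-15683 - 1*(-34451))) = 1/(270*(1 + 88804 - 40826)/(-161) + (-15683 + 34451)) = 1/(270*(-1/161)*47979 + 18768) = 1/(-12954330/161 + 18768) = 1/(-9932682/161) = -161/9932682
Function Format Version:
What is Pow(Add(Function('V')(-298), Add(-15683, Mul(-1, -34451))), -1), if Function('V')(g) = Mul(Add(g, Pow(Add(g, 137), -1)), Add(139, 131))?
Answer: Rational(-161, 9932682) ≈ -1.6209e-5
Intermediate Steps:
Function('V')(g) = Add(Mul(270, g), Mul(270, Pow(Add(137, g), -1))) (Function('V')(g) = Mul(Add(g, Pow(Add(137, g), -1)), 270) = Add(Mul(270, g), Mul(270, Pow(Add(137, g), -1))))
Pow(Add(Function('V')(-298), Add(-15683, Mul(-1, -34451))), -1) = Pow(Add(Mul(270, Pow(Add(137, -298), -1), Add(1, Pow(-298, 2), Mul(137, -298))), Add(-15683, Mul(-1, -34451))), -1) = Pow(Add(Mul(270, Pow(-161, -1), Add(1, 88804, -40826)), Add(-15683, 34451)), -1) = Pow(Add(Mul(270, Rational(-1, 161), 47979), 18768), -1) = Pow(Add(Rational(-12954330, 161), 18768), -1) = Pow(Rational(-9932682, 161), -1) = Rational(-161, 9932682)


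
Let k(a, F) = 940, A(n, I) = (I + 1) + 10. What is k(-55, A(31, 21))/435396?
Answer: 235/108849 ≈ 0.0021590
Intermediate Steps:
A(n, I) = 11 + I (A(n, I) = (1 + I) + 10 = 11 + I)
k(-55, A(31, 21))/435396 = 940/435396 = 940*(1/435396) = 235/108849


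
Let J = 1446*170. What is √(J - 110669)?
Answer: √135151 ≈ 367.63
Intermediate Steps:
J = 245820
√(J - 110669) = √(245820 - 110669) = √135151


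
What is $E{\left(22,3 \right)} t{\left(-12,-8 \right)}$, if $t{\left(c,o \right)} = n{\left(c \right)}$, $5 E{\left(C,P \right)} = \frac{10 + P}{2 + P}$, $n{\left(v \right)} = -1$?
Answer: $- \frac{13}{25} \approx -0.52$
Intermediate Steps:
$E{\left(C,P \right)} = \frac{10 + P}{5 \left(2 + P\right)}$ ($E{\left(C,P \right)} = \frac{\left(10 + P\right) \frac{1}{2 + P}}{5} = \frac{\frac{1}{2 + P} \left(10 + P\right)}{5} = \frac{10 + P}{5 \left(2 + P\right)}$)
$t{\left(c,o \right)} = -1$
$E{\left(22,3 \right)} t{\left(-12,-8 \right)} = \frac{10 + 3}{5 \left(2 + 3\right)} \left(-1\right) = \frac{1}{5} \cdot \frac{1}{5} \cdot 13 \left(-1\right) = \frac{13}{25} \left(-1\right) = - \frac{13}{25}$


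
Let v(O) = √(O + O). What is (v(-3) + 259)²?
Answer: (259 + I*√6)² ≈ 67075.0 + 1269.0*I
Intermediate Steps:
v(O) = √2*√O (v(O) = √(2*O) = √2*√O)
(v(-3) + 259)² = (√2*√(-3) + 259)² = (√2*(I*√3) + 259)² = (I*√6 + 259)² = (259 + I*√6)²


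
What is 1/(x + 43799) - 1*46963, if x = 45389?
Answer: -4188536043/89188 ≈ -46963.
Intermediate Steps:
1/(x + 43799) - 1*46963 = 1/(45389 + 43799) - 1*46963 = 1/89188 - 46963 = -4188536043/89188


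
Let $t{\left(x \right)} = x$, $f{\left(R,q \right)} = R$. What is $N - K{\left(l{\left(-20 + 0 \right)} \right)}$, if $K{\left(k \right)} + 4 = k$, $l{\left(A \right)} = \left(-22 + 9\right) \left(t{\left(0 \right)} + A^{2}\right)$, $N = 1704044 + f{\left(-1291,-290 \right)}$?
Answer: $1707957$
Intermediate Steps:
$N = 1702753$ ($N = 1704044 - 1291 = 1702753$)
$l{\left(A \right)} = - 13 A^{2}$ ($l{\left(A \right)} = \left(-22 + 9\right) \left(0 + A^{2}\right) = - 13 A^{2}$)
$K{\left(k \right)} = -4 + k$
$N - K{\left(l{\left(-20 + 0 \right)} \right)} = 1702753 - \left(-4 - 13 \left(-20 + 0\right)^{2}\right) = 1702753 - \left(-4 - 13 \left(-20\right)^{2}\right) = 1702753 - \left(-4 - 5200\right) = 1702753 - -5204 = 1702753 + 5204 = 1707957$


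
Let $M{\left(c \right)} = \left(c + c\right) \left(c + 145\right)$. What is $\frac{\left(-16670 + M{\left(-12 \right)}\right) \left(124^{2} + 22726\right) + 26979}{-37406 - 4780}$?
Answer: $\frac{756754945}{42186} \approx 17939.0$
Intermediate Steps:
$M{\left(c \right)} = 2 c \left(145 + c\right)$
$\frac{\left(-16670 + M{\left(-12 \right)}\right) \left(124^{2} + 22726\right) + 26979}{-37406 - 4780} = \frac{\left(-16670 + 2 \left(-12\right) \left(145 - 12\right)\right) \left(124^{2} + 22726\right) + 26979}{-37406 - 4780} = \frac{\left(-16670 + 2 \left(-12\right) 133\right) \left(15376 + 22726\right) + 26979}{-42186} = \left(\left(-16670 - 3192\right) 38102 + 26979\right) \left(- \frac{1}{42186}\right) = \left(\left(-19862\right) 38102 + 26979\right) \left(- \frac{1}{42186}\right) = \left(-756781924 + 26979\right) \left(- \frac{1}{42186}\right) = \left(-756754945\right) \left(- \frac{1}{42186}\right) = \frac{756754945}{42186}$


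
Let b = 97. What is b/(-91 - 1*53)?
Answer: -97/144 ≈ -0.67361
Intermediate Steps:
b/(-91 - 1*53) = 97/(-91 - 1*53) = 97/(-91 - 53) = 97/(-144) = 97*(-1/144) = -97/144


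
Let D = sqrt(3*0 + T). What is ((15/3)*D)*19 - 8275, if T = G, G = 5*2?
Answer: -8275 + 95*sqrt(10) ≈ -7974.6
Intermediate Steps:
G = 10
T = 10
D = sqrt(10) (D = sqrt(3*0 + 10) = sqrt(0 + 10) = sqrt(10) ≈ 3.1623)
((15/3)*D)*19 - 8275 = ((15/3)*sqrt(10))*19 - 8275 = ((15*(1/3))*sqrt(10))*19 - 8275 = (5*sqrt(10))*19 - 8275 = 95*sqrt(10) - 8275 = -8275 + 95*sqrt(10)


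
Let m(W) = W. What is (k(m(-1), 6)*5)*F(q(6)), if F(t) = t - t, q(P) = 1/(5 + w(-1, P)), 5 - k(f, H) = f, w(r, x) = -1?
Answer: 0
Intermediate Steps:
k(f, H) = 5 - f
q(P) = ¼ (q(P) = 1/(5 - 1) = 1/4 = ¼)
F(t) = 0
(k(m(-1), 6)*5)*F(q(6)) = ((5 - 1*(-1))*5)*0 = ((5 + 1)*5)*0 = (6*5)*0 = 30*0 = 0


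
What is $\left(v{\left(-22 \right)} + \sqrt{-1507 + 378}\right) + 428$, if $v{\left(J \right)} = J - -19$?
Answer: $425 + i \sqrt{1129} \approx 425.0 + 33.601 i$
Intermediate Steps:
$v{\left(J \right)} = 19 + J$ ($v{\left(J \right)} = J + 19 = 19 + J$)
$\left(v{\left(-22 \right)} + \sqrt{-1507 + 378}\right) + 428 = \left(\left(19 - 22\right) + \sqrt{-1507 + 378}\right) + 428 = \left(-3 + \sqrt{-1129}\right) + 428 = \left(-3 + i \sqrt{1129}\right) + 428 = 425 + i \sqrt{1129}$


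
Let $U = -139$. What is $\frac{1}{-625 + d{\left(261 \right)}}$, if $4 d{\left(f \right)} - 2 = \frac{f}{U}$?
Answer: $- \frac{556}{347483} \approx -0.0016001$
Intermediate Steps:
$d{\left(f \right)} = \frac{1}{2} - \frac{f}{556}$ ($d{\left(f \right)} = \frac{1}{2} + \frac{f \frac{1}{-139}}{4} = \frac{1}{2} + \frac{f \left(- \frac{1}{139}\right)}{4} = \frac{1}{2} + \frac{\left(- \frac{1}{139}\right) f}{4} = \frac{1}{2} - \frac{f}{556}$)
$\frac{1}{-625 + d{\left(261 \right)}} = \frac{1}{-625 + \left(\frac{1}{2} - \frac{261}{556}\right)} = \frac{1}{-625 + \frac{17}{556}} = \frac{1}{- \frac{347483}{556}} = - \frac{556}{347483}$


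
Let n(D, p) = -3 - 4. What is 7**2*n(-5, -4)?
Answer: -343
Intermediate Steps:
n(D, p) = -7
7**2*n(-5, -4) = 7**2*(-7) = 49*(-7) = -343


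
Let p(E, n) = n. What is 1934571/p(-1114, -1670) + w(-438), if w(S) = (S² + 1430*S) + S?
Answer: -728274351/1670 ≈ -4.3609e+5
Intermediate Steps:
w(S) = S² + 1431*S
1934571/p(-1114, -1670) + w(-438) = 1934571/(-1670) - 438*(1431 - 438) = 1934571*(-1/1670) - 438*993 = -1934571/1670 - 434934 = -728274351/1670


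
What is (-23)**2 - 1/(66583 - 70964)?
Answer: 2317550/4381 ≈ 529.00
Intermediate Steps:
(-23)**2 - 1/(66583 - 70964) = 529 - 1/(-4381) = 529 - 1*(-1/4381) = 529 + 1/4381 = 2317550/4381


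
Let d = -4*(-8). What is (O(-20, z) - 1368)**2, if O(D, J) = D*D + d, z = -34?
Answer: 876096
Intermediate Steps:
d = 32
O(D, J) = 32 + D**2 (O(D, J) = D*D + 32 = D**2 + 32 = 32 + D**2)
(O(-20, z) - 1368)**2 = ((32 + (-20)**2) - 1368)**2 = ((32 + 400) - 1368)**2 = (432 - 1368)**2 = (-936)**2 = 876096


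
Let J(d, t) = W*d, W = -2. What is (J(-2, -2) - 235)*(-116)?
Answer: 26796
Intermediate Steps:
J(d, t) = -2*d
(J(-2, -2) - 235)*(-116) = (-2*(-2) - 235)*(-116) = (4 - 235)*(-116) = -231*(-116) = 26796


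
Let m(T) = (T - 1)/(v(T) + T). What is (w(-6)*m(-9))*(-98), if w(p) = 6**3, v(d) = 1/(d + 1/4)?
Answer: -7408800/319 ≈ -23225.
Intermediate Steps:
v(d) = 1/(1/4 + d) (v(d) = 1/(d + 1/4) = 1/(1/4 + d))
w(p) = 216
m(T) = (-1 + T)/(T + 4/(1 + 4*T)) (m(T) = (T - 1)/(4/(1 + 4*T) + T) = (-1 + T)/(T + 4/(1 + 4*T)))
(w(-6)*m(-9))*(-98) = (216*((1 + 4*(-9))*(-1 - 9)/(4 - 9*(1 + 4*(-9)))))*(-98) = (216*((1 - 36)*(-10)/(4 - 9*(1 - 36))))*(-98) = (216*(-35*(-10)/(4 - 9*(-35))))*(-98) = (216*(-35*(-10)/(4 + 315)))*(-98) = (216*(-35*(-10)/319))*(-98) = (216*((1/319)*(-35)*(-10)))*(-98) = (216*(350/319))*(-98) = (75600/319)*(-98) = -7408800/319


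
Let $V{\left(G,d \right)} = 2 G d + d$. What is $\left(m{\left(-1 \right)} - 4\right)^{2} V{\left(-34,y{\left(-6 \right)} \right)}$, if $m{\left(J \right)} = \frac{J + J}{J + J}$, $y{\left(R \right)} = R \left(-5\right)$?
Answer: $-18090$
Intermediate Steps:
$y{\left(R \right)} = - 5 R$
$V{\left(G,d \right)} = d + 2 G d$ ($V{\left(G,d \right)} = 2 G d + d = d + 2 G d$)
$m{\left(J \right)} = 1$ ($m{\left(J \right)} = \frac{2 J}{2 J} = 2 J \frac{1}{2 J} = 1$)
$\left(m{\left(-1 \right)} - 4\right)^{2} V{\left(-34,y{\left(-6 \right)} \right)} = \left(1 - 4\right)^{2} \left(-5\right) \left(-6\right) \left(1 + 2 \left(-34\right)\right) = \left(-3\right)^{2} \cdot 30 \left(1 - 68\right) = 9 \cdot 30 \left(-67\right) = 9 \left(-2010\right) = -18090$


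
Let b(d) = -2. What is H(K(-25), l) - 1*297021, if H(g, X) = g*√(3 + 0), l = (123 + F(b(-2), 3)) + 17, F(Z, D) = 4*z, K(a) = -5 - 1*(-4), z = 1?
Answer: -297021 - √3 ≈ -2.9702e+5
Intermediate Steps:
K(a) = -1 (K(a) = -5 + 4 = -1)
F(Z, D) = 4 (F(Z, D) = 4*1 = 4)
l = 144 (l = (123 + 4) + 17 = 127 + 17 = 144)
H(g, X) = g*√3
H(K(-25), l) - 1*297021 = -√3 - 1*297021 = -√3 - 297021 = -297021 - √3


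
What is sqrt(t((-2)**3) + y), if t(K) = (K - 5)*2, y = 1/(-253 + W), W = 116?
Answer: I*sqrt(488131)/137 ≈ 5.0997*I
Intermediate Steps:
y = -1/137 (y = 1/(-253 + 116) = 1/(-137) = -1/137 ≈ -0.0072993)
t(K) = -10 + 2*K (t(K) = (-5 + K)*2 = -10 + 2*K)
sqrt(t((-2)**3) + y) = sqrt((-10 + 2*(-2)**3) - 1/137) = sqrt((-10 + 2*(-8)) - 1/137) = sqrt((-10 - 16) - 1/137) = sqrt(-26 - 1/137) = sqrt(-3563/137) = I*sqrt(488131)/137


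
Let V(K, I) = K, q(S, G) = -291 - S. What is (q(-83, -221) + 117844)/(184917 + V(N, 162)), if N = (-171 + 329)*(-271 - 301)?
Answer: 117636/94541 ≈ 1.2443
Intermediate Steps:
N = -90376 (N = 158*(-572) = -90376)
(q(-83, -221) + 117844)/(184917 + V(N, 162)) = ((-291 - 1*(-83)) + 117844)/(184917 - 90376) = ((-291 + 83) + 117844)/94541 = (-208 + 117844)*(1/94541) = 117636*(1/94541) = 117636/94541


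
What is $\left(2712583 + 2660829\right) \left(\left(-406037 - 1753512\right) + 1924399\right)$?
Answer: $-1263557831800$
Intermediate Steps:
$\left(2712583 + 2660829\right) \left(\left(-406037 - 1753512\right) + 1924399\right) = 5373412 \left(-2159549 + 1924399\right) = 5373412 \left(-235150\right) = -1263557831800$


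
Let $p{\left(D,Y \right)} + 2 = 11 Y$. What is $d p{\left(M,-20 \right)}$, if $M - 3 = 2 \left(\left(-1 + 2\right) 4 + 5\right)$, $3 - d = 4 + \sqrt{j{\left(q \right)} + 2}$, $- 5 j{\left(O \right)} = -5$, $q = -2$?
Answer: $222 + 222 \sqrt{3} \approx 606.52$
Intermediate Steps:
$j{\left(O \right)} = 1$ ($j{\left(O \right)} = \left(- \frac{1}{5}\right) \left(-5\right) = 1$)
$d = -1 - \sqrt{3}$ ($d = 3 - \left(4 + \sqrt{1 + 2}\right) = 3 - \left(4 + \sqrt{3}\right) = -1 - \sqrt{3} \approx -2.7321$)
$M = 21$ ($M = 3 + 2 \left(\left(-1 + 2\right) 4 + 5\right) = 3 + 2 \left(1 \cdot 4 + 5\right) = 3 + 2 \left(4 + 5\right) = 3 + 2 \cdot 9 = 3 + 18 = 21$)
$p{\left(D,Y \right)} = -2 + 11 Y$
$d p{\left(M,-20 \right)} = \left(-1 - \sqrt{3}\right) \left(-2 + 11 \left(-20\right)\right) = \left(-1 - \sqrt{3}\right) \left(-2 - 220\right) = \left(-1 - \sqrt{3}\right) \left(-222\right) = 222 + 222 \sqrt{3}$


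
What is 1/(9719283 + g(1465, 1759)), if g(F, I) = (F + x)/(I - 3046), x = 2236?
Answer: 1287/12508713520 ≈ 1.0289e-7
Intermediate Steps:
g(F, I) = (2236 + F)/(-3046 + I) (g(F, I) = (F + 2236)/(I - 3046) = (2236 + F)/(-3046 + I))
1/(9719283 + g(1465, 1759)) = 1/(9719283 + (2236 + 1465)/(-3046 + 1759)) = 1/(9719283 + 3701/(-1287)) = 1/(9719283 - 1/1287*3701) = 1/(9719283 - 3701/1287) = 1/(12508713520/1287) = 1287/12508713520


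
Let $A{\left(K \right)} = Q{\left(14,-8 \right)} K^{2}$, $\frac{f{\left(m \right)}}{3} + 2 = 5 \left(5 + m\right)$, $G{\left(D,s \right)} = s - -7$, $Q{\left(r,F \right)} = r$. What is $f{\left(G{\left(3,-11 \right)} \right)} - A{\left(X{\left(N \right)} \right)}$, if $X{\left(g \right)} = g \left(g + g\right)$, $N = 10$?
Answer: $-559991$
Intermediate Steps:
$X{\left(g \right)} = 2 g^{2}$ ($X{\left(g \right)} = g 2 g = 2 g^{2}$)
$G{\left(D,s \right)} = 7 + s$ ($G{\left(D,s \right)} = s + 7 = 7 + s$)
$f{\left(m \right)} = 69 + 15 m$ ($f{\left(m \right)} = -6 + 3 \cdot 5 \left(5 + m\right) = -6 + 3 \left(25 + 5 m\right) = -6 + \left(75 + 15 m\right) = 69 + 15 m$)
$A{\left(K \right)} = 14 K^{2}$
$f{\left(G{\left(3,-11 \right)} \right)} - A{\left(X{\left(N \right)} \right)} = \left(69 + 15 \left(7 - 11\right)\right) - 14 \left(2 \cdot 10^{2}\right)^{2} = \left(69 + 15 \left(-4\right)\right) - 14 \left(2 \cdot 100\right)^{2} = \left(69 - 60\right) - 14 \cdot 200^{2} = 9 - 14 \cdot 40000 = 9 - 560000 = -559991$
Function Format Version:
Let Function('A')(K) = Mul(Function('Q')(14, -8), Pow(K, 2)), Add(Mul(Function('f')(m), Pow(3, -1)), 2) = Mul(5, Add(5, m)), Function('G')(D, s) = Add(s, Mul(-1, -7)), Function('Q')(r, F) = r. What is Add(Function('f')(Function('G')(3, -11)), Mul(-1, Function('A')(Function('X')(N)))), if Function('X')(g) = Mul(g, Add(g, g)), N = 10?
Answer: -559991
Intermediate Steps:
Function('X')(g) = Mul(2, Pow(g, 2)) (Function('X')(g) = Mul(g, Mul(2, g)) = Mul(2, Pow(g, 2)))
Function('G')(D, s) = Add(7, s) (Function('G')(D, s) = Add(s, 7) = Add(7, s))
Function('f')(m) = Add(69, Mul(15, m)) (Function('f')(m) = Add(-6, Mul(3, Mul(5, Add(5, m)))) = Add(-6, Mul(3, Add(25, Mul(5, m)))) = Add(-6, Add(75, Mul(15, m))) = Add(69, Mul(15, m)))
Function('A')(K) = Mul(14, Pow(K, 2))
Add(Function('f')(Function('G')(3, -11)), Mul(-1, Function('A')(Function('X')(N)))) = Add(Add(69, Mul(15, Add(7, -11))), Mul(-1, Mul(14, Pow(Mul(2, Pow(10, 2)), 2)))) = Add(Add(69, Mul(15, -4)), Mul(-1, Mul(14, Pow(Mul(2, 100), 2)))) = Add(Add(69, -60), Mul(-1, Mul(14, Pow(200, 2)))) = Add(9, Mul(-1, Mul(14, 40000))) = Add(9, Mul(-1, 560000)) = Add(9, -560000) = -559991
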